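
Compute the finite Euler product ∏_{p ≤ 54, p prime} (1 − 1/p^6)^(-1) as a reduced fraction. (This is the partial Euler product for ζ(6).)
∏ = 16399916697843255011967930971578711261087839227653922144798329822985430357794635/16120340632419383592544649060829667066167081196619966516987203957241678930116608

The primes p ≤ 54 are [2, 3, 5, 7, 11, 13, 17, 19, 23, 29, 31, 37, 41, 43, 47, 53]. For each prime, (1 − 1/p^6)^(-1) = p^6 / (p^6 − 1). The product is (1 − 1/2^6)^(-1), (1 − 1/3^6)^(-1), (1 − 1/5^6)^(-1), (1 − 1/7^6)^(-1), (1 − 1/11^6)^(-1), (1 − 1/13^6)^(-1), (1 − 1/17^6)^(-1), (1 − 1/19^6)^(-1), (1 − 1/23^6)^(-1), (1 − 1/29^6)^(-1), (1 − 1/31^6)^(-1), (1 − 1/37^6)^(-1), (1 − 1/41^6)^(-1), (1 − 1/43^6)^(-1), (1 − 1/47^6)^(-1), (1 − 1/53^6)^(-1) = ∏ p^6 / (p^6 − 1) = 16399916697843255011967930971578711261087839227653922144798329822985430357794635/16120340632419383592544649060829667066167081196619966516987203957241678930116608.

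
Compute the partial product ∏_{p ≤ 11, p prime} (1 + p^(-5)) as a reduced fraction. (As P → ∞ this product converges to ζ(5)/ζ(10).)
∏ = 651742119928/629159540625

The primes p ≤ 11 are [2, 3, 5, 7, 11]. For each, (1 + 1/p^5) = (p^5 + 1)/p^5. Multiplying these fractions over p ∈ [2, 3, 5, 7, 11] gives 651742119928/629159540625. (In the limit P → ∞ this tends to ζ(5)/ζ(10).)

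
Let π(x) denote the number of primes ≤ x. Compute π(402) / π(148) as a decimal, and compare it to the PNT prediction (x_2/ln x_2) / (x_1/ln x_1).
π(402)/π(148) = 79/34 ≈ 2.3235;  PNT prediction ≈ 2.2636.

π(148) = 34 and π(402) = 79, so π(402)/π(148) ≈ 2.3235. The PNT-predicted ratio is (402/ln(402)) / (148/ln(148)) ≈ 2.2636. The two agree to within a few percent, as expected.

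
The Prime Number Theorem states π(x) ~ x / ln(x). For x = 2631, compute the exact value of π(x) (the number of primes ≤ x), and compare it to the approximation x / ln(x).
π(2631) = 381;  x/ln(x) ≈ 334.09;  relative error ≈ 12.31%.

Directly count primes up to 2631: π(2631) = 381. The PNT approximation gives 2631/ln(2631) ≈ 2631/7.87512 ≈ 334.09. Relative error (π(x) − x/ln(x)) / π(x) ≈ 12.31%; the approximation is known to undercount slightly (Li(x) is a better estimate).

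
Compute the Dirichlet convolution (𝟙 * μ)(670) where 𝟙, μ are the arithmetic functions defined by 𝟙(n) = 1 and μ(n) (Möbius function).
(𝟙 * μ)(670) = 0

Divisors of 670: [1, 2, 5, 10, 67, 134, 335, 670]. For each d | 670:
  d = 1: 𝟙(1) · μ(670/1) = 1 · -1 = -1
  d = 2: 𝟙(2) · μ(670/2) = 1 · 1 = 1
  d = 5: 𝟙(5) · μ(670/5) = 1 · 1 = 1
  d = 10: 𝟙(10) · μ(670/10) = 1 · -1 = -1
  d = 67: 𝟙(67) · μ(670/67) = 1 · 1 = 1
  d = 134: 𝟙(134) · μ(670/134) = 1 · -1 = -1
  d = 335: 𝟙(335) · μ(670/335) = 1 · -1 = -1
  d = 670: 𝟙(670) · μ(670/670) = 1 · 1 = 1
Summing: (𝟙 * μ)(670) = -1 + 1 + 1 + -1 + 1 + -1 + -1 + 1 = 0.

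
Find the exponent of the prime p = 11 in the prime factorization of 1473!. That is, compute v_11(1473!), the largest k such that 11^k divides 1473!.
v_11(1473!) = 146

Legendre's formula: v_p(n!) = Σ_{k ≥ 1} ⌊n / p^k⌋. For p = 11, n = 1473, the terms are:
  ⌊1473/11^1⌋ = ⌊1473/11⌋ = 133
  ⌊1473/11^2⌋ = ⌊1473/121⌋ = 12
  ⌊1473/11^3⌋ = ⌊1473/1331⌋ = 1
(the next term ⌊1473/11^4⌋ = 0, terminating the sum). Summing: v_11(1473!) = 133 + 12 + 1 = 146.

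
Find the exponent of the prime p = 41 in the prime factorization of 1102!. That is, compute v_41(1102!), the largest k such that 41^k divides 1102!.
v_41(1102!) = 26

Legendre's formula: v_p(n!) = Σ_{k ≥ 1} ⌊n / p^k⌋. For p = 41, n = 1102, the terms are:
  ⌊1102/41^1⌋ = ⌊1102/41⌋ = 26
(the next term ⌊1102/41^2⌋ = 0, terminating the sum). Summing: v_41(1102!) = 26 = 26.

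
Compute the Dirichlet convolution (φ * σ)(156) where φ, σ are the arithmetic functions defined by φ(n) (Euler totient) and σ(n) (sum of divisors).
(φ * σ)(156) = 1872

Divisors of 156: [1, 2, 3, 4, 6, 12, 13, 26, 39, 52, 78, 156]. For each d | 156:
  d = 1: φ(1) · σ(156/1) = 1 · 392 = 392
  d = 2: φ(2) · σ(156/2) = 1 · 168 = 168
  d = 3: φ(3) · σ(156/3) = 2 · 98 = 196
  d = 4: φ(4) · σ(156/4) = 2 · 56 = 112
  d = 6: φ(6) · σ(156/6) = 2 · 42 = 84
  d = 12: φ(12) · σ(156/12) = 4 · 14 = 56
  d = 13: φ(13) · σ(156/13) = 12 · 28 = 336
  d = 26: φ(26) · σ(156/26) = 12 · 12 = 144
  d = 39: φ(39) · σ(156/39) = 24 · 7 = 168
  d = 52: φ(52) · σ(156/52) = 24 · 4 = 96
  d = 78: φ(78) · σ(156/78) = 24 · 3 = 72
  d = 156: φ(156) · σ(156/156) = 48 · 1 = 48
Summing: (φ * σ)(156) = 392 + 168 + 196 + 112 + 84 + 56 + 336 + 144 + 168 + 96 + 72 + 48 = 1872.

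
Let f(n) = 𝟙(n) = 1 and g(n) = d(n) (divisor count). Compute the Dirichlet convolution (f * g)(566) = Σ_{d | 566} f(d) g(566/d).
(𝟙 * d)(566) = 9

Divisors of 566: [1, 2, 283, 566]. For each d | 566:
  d = 1: 𝟙(1) · d(566/1) = 1 · 4 = 4
  d = 2: 𝟙(2) · d(566/2) = 1 · 2 = 2
  d = 283: 𝟙(283) · d(566/283) = 1 · 2 = 2
  d = 566: 𝟙(566) · d(566/566) = 1 · 1 = 1
Summing: (𝟙 * d)(566) = 4 + 2 + 2 + 1 = 9.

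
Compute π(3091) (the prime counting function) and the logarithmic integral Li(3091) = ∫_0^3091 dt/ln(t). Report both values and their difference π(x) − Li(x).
π(3091) = 442;  Li(3091) ≈ 454.10;  π(x) − Li(x) ≈ -12.10.

Direct count of primes ≤ 3091 gives π(3091) = 442. Numerical evaluation of the logarithmic integral gives Li(3091) ≈ 454.10. The difference π(x) − Li(x) ≈ -12.10 is typically negative for small/moderate x (Li(x) overestimates), though Littlewood's theorem shows this sign changes infinitely often.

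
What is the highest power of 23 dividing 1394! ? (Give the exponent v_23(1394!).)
v_23(1394!) = 62

Legendre's formula: v_p(n!) = Σ_{k ≥ 1} ⌊n / p^k⌋. For p = 23, n = 1394, the terms are:
  ⌊1394/23^1⌋ = ⌊1394/23⌋ = 60
  ⌊1394/23^2⌋ = ⌊1394/529⌋ = 2
(the next term ⌊1394/23^3⌋ = 0, terminating the sum). Summing: v_23(1394!) = 60 + 2 = 62.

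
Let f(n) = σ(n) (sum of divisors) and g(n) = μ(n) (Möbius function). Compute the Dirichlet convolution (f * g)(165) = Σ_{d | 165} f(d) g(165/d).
(σ * μ)(165) = 165

Divisors of 165: [1, 3, 5, 11, 15, 33, 55, 165]. For each d | 165:
  d = 1: σ(1) · μ(165/1) = 1 · -1 = -1
  d = 3: σ(3) · μ(165/3) = 4 · 1 = 4
  d = 5: σ(5) · μ(165/5) = 6 · 1 = 6
  d = 11: σ(11) · μ(165/11) = 12 · 1 = 12
  d = 15: σ(15) · μ(165/15) = 24 · -1 = -24
  d = 33: σ(33) · μ(165/33) = 48 · -1 = -48
  d = 55: σ(55) · μ(165/55) = 72 · -1 = -72
  d = 165: σ(165) · μ(165/165) = 288 · 1 = 288
Summing: (σ * μ)(165) = -1 + 4 + 6 + 12 + -24 + -48 + -72 + 288 = 165.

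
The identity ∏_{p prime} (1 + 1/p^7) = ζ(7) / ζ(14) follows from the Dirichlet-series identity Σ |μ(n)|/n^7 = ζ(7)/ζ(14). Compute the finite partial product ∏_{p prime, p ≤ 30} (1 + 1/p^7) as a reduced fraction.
∏ = 1658744036118718418963507162415104573095141861758633096704/1645110150228546948958650084059359035220017760620475653125

The primes p ≤ 30 are [2, 3, 5, 7, 11, 13, 17, 19, 23, 29]. For each, (1 + 1/p^7) = (p^7 + 1)/p^7. Multiplying these fractions over p ∈ [2, 3, 5, 7, 11, 13, 17, 19, 23, 29] gives 1658744036118718418963507162415104573095141861758633096704/1645110150228546948958650084059359035220017760620475653125. (In the limit P → ∞ this tends to ζ(7)/ζ(14).)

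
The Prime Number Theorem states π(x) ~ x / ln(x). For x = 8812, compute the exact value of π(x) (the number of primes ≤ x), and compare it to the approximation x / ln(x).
π(8812) = 1097;  x/ln(x) ≈ 970.07;  relative error ≈ 11.57%.

Directly count primes up to 8812: π(8812) = 1097. The PNT approximation gives 8812/ln(8812) ≈ 8812/9.08387 ≈ 970.07. Relative error (π(x) − x/ln(x)) / π(x) ≈ 11.57%; the approximation is known to undercount slightly (Li(x) is a better estimate).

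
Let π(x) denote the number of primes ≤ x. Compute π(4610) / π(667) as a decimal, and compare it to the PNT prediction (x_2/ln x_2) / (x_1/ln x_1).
π(4610)/π(667) = 623/121 ≈ 5.1488;  PNT prediction ≈ 5.3277.

π(667) = 121 and π(4610) = 623, so π(4610)/π(667) ≈ 5.1488. The PNT-predicted ratio is (4610/ln(4610)) / (667/ln(667)) ≈ 5.3277. The two agree to within a few percent, as expected.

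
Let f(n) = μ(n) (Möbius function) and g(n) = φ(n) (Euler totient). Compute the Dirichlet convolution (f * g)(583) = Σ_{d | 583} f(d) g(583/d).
(μ * φ)(583) = 459

Divisors of 583: [1, 11, 53, 583]. For each d | 583:
  d = 1: μ(1) · φ(583/1) = 1 · 520 = 520
  d = 11: μ(11) · φ(583/11) = -1 · 52 = -52
  d = 53: μ(53) · φ(583/53) = -1 · 10 = -10
  d = 583: μ(583) · φ(583/583) = 1 · 1 = 1
Summing: (μ * φ)(583) = 520 + -52 + -10 + 1 = 459.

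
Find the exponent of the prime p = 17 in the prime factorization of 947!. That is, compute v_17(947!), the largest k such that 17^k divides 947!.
v_17(947!) = 58

Legendre's formula: v_p(n!) = Σ_{k ≥ 1} ⌊n / p^k⌋. For p = 17, n = 947, the terms are:
  ⌊947/17^1⌋ = ⌊947/17⌋ = 55
  ⌊947/17^2⌋ = ⌊947/289⌋ = 3
(the next term ⌊947/17^3⌋ = 0, terminating the sum). Summing: v_17(947!) = 55 + 3 = 58.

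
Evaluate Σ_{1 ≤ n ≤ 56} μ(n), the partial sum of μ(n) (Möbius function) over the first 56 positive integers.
Σ_{n ≤ 56} μ(n) = -2

Compute μ(n) for each 1 ≤ n ≤ 56: μ(1) = 1, μ(2) = -1, μ(3) = -1, μ(4) = 0, μ(5) = -1, μ(6) = 1, μ(7) = -1, μ(8) = 0, μ(9) = 0, μ(10) = 1, μ(11) = -1, μ(12) = 0, μ(13) = -1, μ(14) = 1, μ(15) = 1, μ(16) = 0, μ(17) = -1, μ(18) = 0, μ(19) = -1, μ(20) = 0, μ(21) = 1, μ(22) = 1, μ(23) = -1, μ(24) = 0, μ(25) = 0, μ(26) = 1, μ(27) = 0, μ(28) = 0, μ(29) = -1, μ(30) = -1, μ(31) = -1, μ(32) = 0, μ(33) = 1, μ(34) = 1, μ(35) = 1, μ(36) = 0, μ(37) = -1, μ(38) = 1, μ(39) = 1, μ(40) = 0, μ(41) = -1, μ(42) = -1, μ(43) = -1, μ(44) = 0, μ(45) = 0, μ(46) = 1, μ(47) = -1, μ(48) = 0, μ(49) = 0, μ(50) = 0, μ(51) = 1, μ(52) = 0, μ(53) = -1, μ(54) = 0, μ(55) = 1, μ(56) = 0. Summing all 56 values: -2. (Mertens function M(x) = Σ_{n ≤ x} μ(n); on average M(x) should be small (PNT ⟺ M(x) = o(x)).)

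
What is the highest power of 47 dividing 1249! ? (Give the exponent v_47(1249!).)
v_47(1249!) = 26

Legendre's formula: v_p(n!) = Σ_{k ≥ 1} ⌊n / p^k⌋. For p = 47, n = 1249, the terms are:
  ⌊1249/47^1⌋ = ⌊1249/47⌋ = 26
(the next term ⌊1249/47^2⌋ = 0, terminating the sum). Summing: v_47(1249!) = 26 = 26.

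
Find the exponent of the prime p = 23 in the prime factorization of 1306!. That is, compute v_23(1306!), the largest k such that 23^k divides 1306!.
v_23(1306!) = 58

Legendre's formula: v_p(n!) = Σ_{k ≥ 1} ⌊n / p^k⌋. For p = 23, n = 1306, the terms are:
  ⌊1306/23^1⌋ = ⌊1306/23⌋ = 56
  ⌊1306/23^2⌋ = ⌊1306/529⌋ = 2
(the next term ⌊1306/23^3⌋ = 0, terminating the sum). Summing: v_23(1306!) = 56 + 2 = 58.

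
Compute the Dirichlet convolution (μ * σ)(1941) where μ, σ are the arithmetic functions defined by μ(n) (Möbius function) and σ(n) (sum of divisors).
(μ * σ)(1941) = 1941

Divisors of 1941: [1, 3, 647, 1941]. For each d | 1941:
  d = 1: μ(1) · σ(1941/1) = 1 · 2592 = 2592
  d = 3: μ(3) · σ(1941/3) = -1 · 648 = -648
  d = 647: μ(647) · σ(1941/647) = -1 · 4 = -4
  d = 1941: μ(1941) · σ(1941/1941) = 1 · 1 = 1
Summing: (μ * σ)(1941) = 2592 + -648 + -4 + 1 = 1941.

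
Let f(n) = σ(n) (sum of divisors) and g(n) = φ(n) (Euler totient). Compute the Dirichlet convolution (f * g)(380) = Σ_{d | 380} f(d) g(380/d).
(σ * φ)(380) = 4560

Divisors of 380: [1, 2, 4, 5, 10, 19, 20, 38, 76, 95, 190, 380]. For each d | 380:
  d = 1: σ(1) · φ(380/1) = 1 · 144 = 144
  d = 2: σ(2) · φ(380/2) = 3 · 72 = 216
  d = 4: σ(4) · φ(380/4) = 7 · 72 = 504
  d = 5: σ(5) · φ(380/5) = 6 · 36 = 216
  d = 10: σ(10) · φ(380/10) = 18 · 18 = 324
  d = 19: σ(19) · φ(380/19) = 20 · 8 = 160
  d = 20: σ(20) · φ(380/20) = 42 · 18 = 756
  d = 38: σ(38) · φ(380/38) = 60 · 4 = 240
  d = 76: σ(76) · φ(380/76) = 140 · 4 = 560
  d = 95: σ(95) · φ(380/95) = 120 · 2 = 240
  d = 190: σ(190) · φ(380/190) = 360 · 1 = 360
  d = 380: σ(380) · φ(380/380) = 840 · 1 = 840
Summing: (σ * φ)(380) = 144 + 216 + 504 + 216 + 324 + 160 + 756 + 240 + 560 + 240 + 360 + 840 = 4560.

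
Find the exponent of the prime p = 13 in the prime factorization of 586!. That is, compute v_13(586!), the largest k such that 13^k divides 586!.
v_13(586!) = 48

Legendre's formula: v_p(n!) = Σ_{k ≥ 1} ⌊n / p^k⌋. For p = 13, n = 586, the terms are:
  ⌊586/13^1⌋ = ⌊586/13⌋ = 45
  ⌊586/13^2⌋ = ⌊586/169⌋ = 3
(the next term ⌊586/13^3⌋ = 0, terminating the sum). Summing: v_13(586!) = 45 + 3 = 48.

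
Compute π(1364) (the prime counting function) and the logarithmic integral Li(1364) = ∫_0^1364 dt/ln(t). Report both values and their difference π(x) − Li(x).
π(1364) = 218;  Li(1364) ≈ 229.10;  π(x) − Li(x) ≈ -11.10.

Direct count of primes ≤ 1364 gives π(1364) = 218. Numerical evaluation of the logarithmic integral gives Li(1364) ≈ 229.10. The difference π(x) − Li(x) ≈ -11.10 is typically negative for small/moderate x (Li(x) overestimates), though Littlewood's theorem shows this sign changes infinitely often.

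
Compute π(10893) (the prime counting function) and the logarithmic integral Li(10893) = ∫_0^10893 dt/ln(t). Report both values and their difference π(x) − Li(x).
π(10893) = 1325;  Li(10893) ≈ 1342.64;  π(x) − Li(x) ≈ -17.64.

Direct count of primes ≤ 10893 gives π(10893) = 1325. Numerical evaluation of the logarithmic integral gives Li(10893) ≈ 1342.64. The difference π(x) − Li(x) ≈ -17.64 is typically negative for small/moderate x (Li(x) overestimates), though Littlewood's theorem shows this sign changes infinitely often.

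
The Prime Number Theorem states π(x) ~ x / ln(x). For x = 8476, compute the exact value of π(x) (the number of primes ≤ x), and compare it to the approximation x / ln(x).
π(8476) = 1059;  x/ln(x) ≈ 937.09;  relative error ≈ 11.51%.

Directly count primes up to 8476: π(8476) = 1059. The PNT approximation gives 8476/ln(8476) ≈ 8476/9.04499 ≈ 937.09. Relative error (π(x) − x/ln(x)) / π(x) ≈ 11.51%; the approximation is known to undercount slightly (Li(x) is a better estimate).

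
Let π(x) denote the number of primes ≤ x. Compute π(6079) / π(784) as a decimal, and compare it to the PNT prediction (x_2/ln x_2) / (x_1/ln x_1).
π(6079)/π(784) = 793/137 ≈ 5.7883;  PNT prediction ≈ 5.9310.

π(784) = 137 and π(6079) = 793, so π(6079)/π(784) ≈ 5.7883. The PNT-predicted ratio is (6079/ln(6079)) / (784/ln(784)) ≈ 5.9310. The two agree to within a few percent, as expected.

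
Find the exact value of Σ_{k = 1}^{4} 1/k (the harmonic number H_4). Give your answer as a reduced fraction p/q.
H_4 = 25/12

Direct summation: H_4 = 1 + 1/2 + ... + 1/4. The least common denominator is lcm(1, ..., 4) = 12; over this denominator the numerator is 12 + 6 + 4 + 3 = 25, so H_4 = 25/12 (already in lowest terms) ≈ 2.08333. (The PNT-adjacent estimate ln(4) + γ ≈ 1.96351 matches within O(1/n).)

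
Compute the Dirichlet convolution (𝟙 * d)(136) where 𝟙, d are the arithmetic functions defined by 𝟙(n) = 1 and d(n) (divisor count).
(𝟙 * d)(136) = 30

Divisors of 136: [1, 2, 4, 8, 17, 34, 68, 136]. For each d | 136:
  d = 1: 𝟙(1) · d(136/1) = 1 · 8 = 8
  d = 2: 𝟙(2) · d(136/2) = 1 · 6 = 6
  d = 4: 𝟙(4) · d(136/4) = 1 · 4 = 4
  d = 8: 𝟙(8) · d(136/8) = 1 · 2 = 2
  d = 17: 𝟙(17) · d(136/17) = 1 · 4 = 4
  d = 34: 𝟙(34) · d(136/34) = 1 · 3 = 3
  d = 68: 𝟙(68) · d(136/68) = 1 · 2 = 2
  d = 136: 𝟙(136) · d(136/136) = 1 · 1 = 1
Summing: (𝟙 * d)(136) = 8 + 6 + 4 + 2 + 4 + 3 + 2 + 1 = 30.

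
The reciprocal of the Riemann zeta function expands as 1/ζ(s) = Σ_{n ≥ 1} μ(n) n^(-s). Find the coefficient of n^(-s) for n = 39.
μ(39) = 1

Factor n = 39 = 3 · 13. μ(n) = 0 if any exponent ≥ 2 (not squarefree); otherwise μ(n) = (−1)^{ω(n)} where ω(n) is the number of distinct prime factors. Applying: μ(39) = 1.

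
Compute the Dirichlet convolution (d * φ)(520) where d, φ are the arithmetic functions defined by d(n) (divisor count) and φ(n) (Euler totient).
(d * φ)(520) = 1260

Divisors of 520: [1, 2, 4, 5, 8, 10, 13, 20, 26, 40, 52, 65, 104, 130, 260, 520]. For each d | 520:
  d = 1: d(1) · φ(520/1) = 1 · 192 = 192
  d = 2: d(2) · φ(520/2) = 2 · 96 = 192
  d = 4: d(4) · φ(520/4) = 3 · 48 = 144
  d = 5: d(5) · φ(520/5) = 2 · 48 = 96
  d = 8: d(8) · φ(520/8) = 4 · 48 = 192
  d = 10: d(10) · φ(520/10) = 4 · 24 = 96
  d = 13: d(13) · φ(520/13) = 2 · 16 = 32
  d = 20: d(20) · φ(520/20) = 6 · 12 = 72
  d = 26: d(26) · φ(520/26) = 4 · 8 = 32
  d = 40: d(40) · φ(520/40) = 8 · 12 = 96
  d = 52: d(52) · φ(520/52) = 6 · 4 = 24
  d = 65: d(65) · φ(520/65) = 4 · 4 = 16
  d = 104: d(104) · φ(520/104) = 8 · 4 = 32
  d = 130: d(130) · φ(520/130) = 8 · 2 = 16
  d = 260: d(260) · φ(520/260) = 12 · 1 = 12
  d = 520: d(520) · φ(520/520) = 16 · 1 = 16
Summing: (d * φ)(520) = 192 + 192 + 144 + 96 + 192 + 96 + 32 + 72 + 32 + 96 + 24 + 16 + 32 + 16 + 12 + 16 = 1260.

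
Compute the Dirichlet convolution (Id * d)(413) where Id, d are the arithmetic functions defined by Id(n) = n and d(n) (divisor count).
(Id * d)(413) = 549

Divisors of 413: [1, 7, 59, 413]. For each d | 413:
  d = 1: Id(1) · d(413/1) = 1 · 4 = 4
  d = 7: Id(7) · d(413/7) = 7 · 2 = 14
  d = 59: Id(59) · d(413/59) = 59 · 2 = 118
  d = 413: Id(413) · d(413/413) = 413 · 1 = 413
Summing: (Id * d)(413) = 4 + 14 + 118 + 413 = 549.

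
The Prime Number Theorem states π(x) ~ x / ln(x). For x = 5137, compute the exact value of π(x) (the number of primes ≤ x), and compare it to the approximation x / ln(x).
π(5137) = 685;  x/ln(x) ≈ 601.22;  relative error ≈ 12.23%.

Directly count primes up to 5137: π(5137) = 685. The PNT approximation gives 5137/ln(5137) ≈ 5137/8.54422 ≈ 601.22. Relative error (π(x) − x/ln(x)) / π(x) ≈ 12.23%; the approximation is known to undercount slightly (Li(x) is a better estimate).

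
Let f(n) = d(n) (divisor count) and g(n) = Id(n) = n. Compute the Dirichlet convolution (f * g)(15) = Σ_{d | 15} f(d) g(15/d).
(d * Id)(15) = 35

Divisors of 15: [1, 3, 5, 15]. For each d | 15:
  d = 1: d(1) · Id(15/1) = 1 · 15 = 15
  d = 3: d(3) · Id(15/3) = 2 · 5 = 10
  d = 5: d(5) · Id(15/5) = 2 · 3 = 6
  d = 15: d(15) · Id(15/15) = 4 · 1 = 4
Summing: (d * Id)(15) = 15 + 10 + 6 + 4 = 35.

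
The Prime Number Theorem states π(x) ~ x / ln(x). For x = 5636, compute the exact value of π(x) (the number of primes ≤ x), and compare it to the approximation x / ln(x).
π(5636) = 739;  x/ln(x) ≈ 652.55;  relative error ≈ 11.70%.

Directly count primes up to 5636: π(5636) = 739. The PNT approximation gives 5636/ln(5636) ≈ 5636/8.63693 ≈ 652.55. Relative error (π(x) − x/ln(x)) / π(x) ≈ 11.70%; the approximation is known to undercount slightly (Li(x) is a better estimate).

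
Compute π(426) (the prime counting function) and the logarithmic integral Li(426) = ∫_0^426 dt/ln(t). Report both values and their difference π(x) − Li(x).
π(426) = 82;  Li(426) ≈ 89.73;  π(x) − Li(x) ≈ -7.73.

Direct count of primes ≤ 426 gives π(426) = 82. Numerical evaluation of the logarithmic integral gives Li(426) ≈ 89.73. The difference π(x) − Li(x) ≈ -7.73 is typically negative for small/moderate x (Li(x) overestimates), though Littlewood's theorem shows this sign changes infinitely often.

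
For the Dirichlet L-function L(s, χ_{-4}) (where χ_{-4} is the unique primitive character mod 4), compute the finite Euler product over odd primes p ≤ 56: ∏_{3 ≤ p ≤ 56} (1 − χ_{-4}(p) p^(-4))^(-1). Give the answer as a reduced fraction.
∏ = 257364431333305770108011762895409938991497014556861335561/260241495905762991772533773778373936417391479107040051200

The odd primes p ≤ 56 are [3, 5, 7, 11, 13, 17, 19, 23, 29, 31, 37, 41, 43, 47, 53]. For each, χ(p) = 1 if p ≡ 1 mod 4, χ(p) = −1 if p ≡ 3 mod 4. Taking (1 − χ(p)/p^4)^(-1) = p^4/(p^4 − χ(p)): (1 − (-1)/3^4)^(-1) · (1 − (1)/5^4)^(-1) · (1 − (-1)/7^4)^(-1) · (1 − (-1)/11^4)^(-1) · (1 − (1)/13^4)^(-1) · (1 − (1)/17^4)^(-1) · (1 − (-1)/19^4)^(-1) · (1 − (-1)/23^4)^(-1) · (1 − (1)/29^4)^(-1) · (1 − (-1)/31^4)^(-1) · (1 − (1)/37^4)^(-1) · (1 − (1)/41^4)^(-1) · (1 − (-1)/43^4)^(-1) · (1 − (-1)/47^4)^(-1) · (1 − (1)/53^4)^(-1) = 257364431333305770108011762895409938991497014556861335561/260241495905762991772533773778373936417391479107040051200.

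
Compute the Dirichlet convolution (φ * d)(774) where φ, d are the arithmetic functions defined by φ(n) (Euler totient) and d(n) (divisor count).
(φ * d)(774) = 1716

Divisors of 774: [1, 2, 3, 6, 9, 18, 43, 86, 129, 258, 387, 774]. For each d | 774:
  d = 1: φ(1) · d(774/1) = 1 · 12 = 12
  d = 2: φ(2) · d(774/2) = 1 · 6 = 6
  d = 3: φ(3) · d(774/3) = 2 · 8 = 16
  d = 6: φ(6) · d(774/6) = 2 · 4 = 8
  d = 9: φ(9) · d(774/9) = 6 · 4 = 24
  d = 18: φ(18) · d(774/18) = 6 · 2 = 12
  d = 43: φ(43) · d(774/43) = 42 · 6 = 252
  d = 86: φ(86) · d(774/86) = 42 · 3 = 126
  d = 129: φ(129) · d(774/129) = 84 · 4 = 336
  d = 258: φ(258) · d(774/258) = 84 · 2 = 168
  d = 387: φ(387) · d(774/387) = 252 · 2 = 504
  d = 774: φ(774) · d(774/774) = 252 · 1 = 252
Summing: (φ * d)(774) = 12 + 6 + 16 + 8 + 24 + 12 + 252 + 126 + 336 + 168 + 504 + 252 = 1716.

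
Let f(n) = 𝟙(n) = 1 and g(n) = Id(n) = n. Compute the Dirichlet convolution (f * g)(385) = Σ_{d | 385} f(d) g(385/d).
(𝟙 * Id)(385) = 576

Divisors of 385: [1, 5, 7, 11, 35, 55, 77, 385]. For each d | 385:
  d = 1: 𝟙(1) · Id(385/1) = 1 · 385 = 385
  d = 5: 𝟙(5) · Id(385/5) = 1 · 77 = 77
  d = 7: 𝟙(7) · Id(385/7) = 1 · 55 = 55
  d = 11: 𝟙(11) · Id(385/11) = 1 · 35 = 35
  d = 35: 𝟙(35) · Id(385/35) = 1 · 11 = 11
  d = 55: 𝟙(55) · Id(385/55) = 1 · 7 = 7
  d = 77: 𝟙(77) · Id(385/77) = 1 · 5 = 5
  d = 385: 𝟙(385) · Id(385/385) = 1 · 1 = 1
Summing: (𝟙 * Id)(385) = 385 + 77 + 55 + 35 + 11 + 7 + 5 + 1 = 576.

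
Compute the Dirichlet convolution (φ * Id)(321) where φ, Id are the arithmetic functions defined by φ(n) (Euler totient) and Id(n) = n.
(φ * Id)(321) = 1065

Divisors of 321: [1, 3, 107, 321]. For each d | 321:
  d = 1: φ(1) · Id(321/1) = 1 · 321 = 321
  d = 3: φ(3) · Id(321/3) = 2 · 107 = 214
  d = 107: φ(107) · Id(321/107) = 106 · 3 = 318
  d = 321: φ(321) · Id(321/321) = 212 · 1 = 212
Summing: (φ * Id)(321) = 321 + 214 + 318 + 212 = 1065.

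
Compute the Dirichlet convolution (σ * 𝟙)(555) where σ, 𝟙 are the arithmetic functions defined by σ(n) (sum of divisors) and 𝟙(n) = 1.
(σ * 𝟙)(555) = 1365

Divisors of 555: [1, 3, 5, 15, 37, 111, 185, 555]. For each d | 555:
  d = 1: σ(1) · 𝟙(555/1) = 1 · 1 = 1
  d = 3: σ(3) · 𝟙(555/3) = 4 · 1 = 4
  d = 5: σ(5) · 𝟙(555/5) = 6 · 1 = 6
  d = 15: σ(15) · 𝟙(555/15) = 24 · 1 = 24
  d = 37: σ(37) · 𝟙(555/37) = 38 · 1 = 38
  d = 111: σ(111) · 𝟙(555/111) = 152 · 1 = 152
  d = 185: σ(185) · 𝟙(555/185) = 228 · 1 = 228
  d = 555: σ(555) · 𝟙(555/555) = 912 · 1 = 912
Summing: (σ * 𝟙)(555) = 1 + 4 + 6 + 24 + 38 + 152 + 228 + 912 = 1365.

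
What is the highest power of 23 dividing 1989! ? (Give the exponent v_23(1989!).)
v_23(1989!) = 89

Legendre's formula: v_p(n!) = Σ_{k ≥ 1} ⌊n / p^k⌋. For p = 23, n = 1989, the terms are:
  ⌊1989/23^1⌋ = ⌊1989/23⌋ = 86
  ⌊1989/23^2⌋ = ⌊1989/529⌋ = 3
(the next term ⌊1989/23^3⌋ = 0, terminating the sum). Summing: v_23(1989!) = 86 + 3 = 89.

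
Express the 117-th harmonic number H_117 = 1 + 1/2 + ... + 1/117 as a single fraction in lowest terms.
H_117 = 92871598140184128096692969865041386290666258684529/17379782769567790172972927968296006432665936992320

Direct summation: H_117 = 1 + 1/2 + ... + 1/117. The least common denominator is lcm(1, ..., 117) = 955888052326228459513511038256280353796626534577600; over this denominator the numerator is 955888052326228459513511038256280353796626534577600 + 477944026163114229756755519128140176898313267288800 + 318629350775409486504503679418760117932208844859200 + 238972013081557114878377759564070088449156633644400 + 191177610465245691902702207651256070759325306915520 + 159314675387704743252251839709380058966104422429600 + 136555436046604065644787291179468621970946647796800 + 119486006540778557439188879782035044224578316822200 + 106209783591803162168167893139586705977402948286400 + 95588805232622845951351103825628035379662653457760 + 86898913847838950864864639841480032163329684961600 + 79657337693852371626125919854690029483052211214800 + 73529850178940650731808541404329257984355887275200 + 68277718023302032822393645589734310985473323898400 + 63725870155081897300900735883752023586441768971840 + 59743003270389278719594439891017522112289158411100 + 56228708960366379971383002250369432576272149092800 + 53104891795901581084083946569793352988701474143200 + 50309897490854129448079528329277913357717186030400 + 47794402616311422975675551912814017689831326728880 + 45518478682201355214929097059822873990315549265600 + 43449456923919475432432319920740016081664842480800 + 41560350101140367804935262532881754512896805851200 + 39828668846926185813062959927345014741526105607400 + 38235522093049138380540441530251214151865061383104 + 36764925089470325365904270702164628992177943637600 + 35403261197267720722722631046528901992467649428800 + 34138859011651016411196822794867155492736661949200 + 32961656976766498603914173732975184613676777054400 + 31862935077540948650450367941876011793220884485920 + 30835098462136401919790678653428398509568597889600 + 29871501635194639359797219945508761056144579205550 + 28966304615946316954954879947160010721109894987200 + 28114354480183189985691501125184716288136074546400 + 27311087209320813128957458235893724394189329559360 + 26552445897950790542041973284896676494350737071600 + 25834812225033201608473271304223793345854771204800 + 25154948745427064724039764164638956678858593015200 + 24509950059646883577269513801443085994785295758400 + 23897201308155711487837775956407008844915663364440 + 23314342739664108768622220445275130580405525233600 + 22759239341100677607464548529911436995157774632800 + 22229954705261126965430489261773961716200617083200 + 21724728461959737716216159960370008040832421240400 + 21241956718360632433633578627917341195480589657280 + 20780175050570183902467631266440877256448402925600 + 20338043666515499138585341239495326676523968820800 + 19914334423463092906531479963672507370763052803700 + 19507919435229152234969613025638374567278092542400 + 19117761046524569190270220765125607075932530691552 + 18742902986788793323794334083456477525424049697600 + 18382462544735162682952135351082314496088971818800 + 18035623628796763387047378080307176486728802539200 + 17701630598633860361361315523264450996233824714400 + 17379782769567790172972927968296006432665936992320 + 17069429505825508205598411397433577746368330974600 + 16769965830284709816026509443092637785905728676800 + 16480828488383249301957086866487592306838388527200 + 16201492412308956940906966750106446674519093806400 + 15931467538770474325225183970938005896610442242960 + 15670295939774237041205098987807874652403713681600 + 15417549231068200959895339326714199254784298944800 + 15172826227400451738309699019940957996771849755200 + 14935750817597319679898609972754380528072289602775 + 14705970035788130146361708280865851596871177455040 + 14483152307973158477477439973580005360554947493600 + 14266985855615350141992702063526572444725769172800 + 14057177240091594992845750562592358144068037273200 + 13853450033713455934978420844293918170965601950400 + 13655543604660406564478729117946862197094664779680 + 13463212004594767035401563919102540194318683585600 + 13276222948975395271020986642448338247175368535800 + 13094356881181211774157685455565484298583925131200 + 12917406112516600804236635652111896672927385602400 + 12745174031016379460180147176750404717288353794368 + 12577474372713532362019882082319478339429296507600 + 12414130549691278694980662834497147451904240708800 + 12254975029823441788634756900721542997392647879200 + 12099848763623145057133051117168105744261095374400 + 11948600654077855743918887978203504422457831682220 + 11801087065755906907574210348842967330822549809600 + 11657171369832054384311110222637565290202762616800 + 11516723522002752524259169135617835587911163067200 + 11379619670550338803732274264955718497578887316400 + 11245741792073275994276600450073886515254429818560 + 11114977352630563482715244630886980858100308541600 + 10987218992255499534638057910991728204558925684800 + 10862364230979868858108079980185004020416210620200 + 10740315194676724264196753238834610716816028478400 + 10620978359180316216816789313958670597740294828640 + 10504264311277235818829791629189893997765126753600 + 10390087525285091951233815633220438628224201462800 + 10278366154045467306596892884476132836522865963200 + 10169021833257749569292670619747663338261984410400 + 10061979498170825889615905665855582671543437206080 + 9957167211731546453265739981836253685381526401850 + 9854516003363179994984649878930725296872438500800 + 9753959717614576117484806512819187283639046271200 + 9655434871982105651651626649053336907036631662400 + 9558880523262284595135110382562803537966265345776 + 9464238141843846133797138992636439146501252817600 + 9371451493394396661897167041728238762712024848800 + 9280466527439111257412728526760003434918704219200 + 9191231272367581341476067675541157248044485909400 + 9103695736440271042985819411964574798063109853120 + 9017811814398381693523689040153588243364401269600 + 8933533199310546350593561105198881811183425556800 + 8850815299316930180680657761632225498116912357200 + 8769615158956224399206523286754865631161711326400 + 8689891384783895086486463984148003216332968496160 + 8611604075011067202824423768074597781951590401600 + 8534714752912754102799205698716788873184165487300 + 8459186303771933270031071135011330564571916235200 + 8384982915142354908013254721546318892952864338400 + 8312070020228073560987052506576350902579361170240 + 8240414244191624650978543433243796153419194263600 + 8169983353215627859089837933814361998261765252800 = 5107937897710127045318113342577276245986644227649095, so H_117 = 5107937897710127045318113342577276245986644227649095/955888052326228459513511038256280353796626534577600; reducing by gcd(5107937897710127045318113342577276245986644227649095, 955888052326228459513511038256280353796626534577600) = 55 gives 92871598140184128096692969865041386290666258684529/17379782769567790172972927968296006432665936992320 ≈ 5.34366. (The PNT-adjacent estimate ln(117) + γ ≈ 5.33939 matches within O(1/n).)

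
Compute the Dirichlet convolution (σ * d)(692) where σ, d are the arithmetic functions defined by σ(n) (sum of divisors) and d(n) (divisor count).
(σ * d)(692) = 2816

Divisors of 692: [1, 2, 4, 173, 346, 692]. For each d | 692:
  d = 1: σ(1) · d(692/1) = 1 · 6 = 6
  d = 2: σ(2) · d(692/2) = 3 · 4 = 12
  d = 4: σ(4) · d(692/4) = 7 · 2 = 14
  d = 173: σ(173) · d(692/173) = 174 · 3 = 522
  d = 346: σ(346) · d(692/346) = 522 · 2 = 1044
  d = 692: σ(692) · d(692/692) = 1218 · 1 = 1218
Summing: (σ * d)(692) = 6 + 12 + 14 + 522 + 1044 + 1218 = 2816.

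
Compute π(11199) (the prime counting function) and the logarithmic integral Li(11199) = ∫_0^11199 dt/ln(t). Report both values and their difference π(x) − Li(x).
π(11199) = 1356;  Li(11199) ≈ 1375.51;  π(x) − Li(x) ≈ -19.51.

Direct count of primes ≤ 11199 gives π(11199) = 1356. Numerical evaluation of the logarithmic integral gives Li(11199) ≈ 1375.51. The difference π(x) − Li(x) ≈ -19.51 is typically negative for small/moderate x (Li(x) overestimates), though Littlewood's theorem shows this sign changes infinitely often.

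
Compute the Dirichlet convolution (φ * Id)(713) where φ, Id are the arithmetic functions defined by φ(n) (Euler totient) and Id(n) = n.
(φ * Id)(713) = 2745

Divisors of 713: [1, 23, 31, 713]. For each d | 713:
  d = 1: φ(1) · Id(713/1) = 1 · 713 = 713
  d = 23: φ(23) · Id(713/23) = 22 · 31 = 682
  d = 31: φ(31) · Id(713/31) = 30 · 23 = 690
  d = 713: φ(713) · Id(713/713) = 660 · 1 = 660
Summing: (φ * Id)(713) = 713 + 682 + 690 + 660 = 2745.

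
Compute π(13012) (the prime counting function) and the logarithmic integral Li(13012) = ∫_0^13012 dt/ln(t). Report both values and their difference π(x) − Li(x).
π(13012) = 1551;  Li(13012) ≈ 1568.37;  π(x) − Li(x) ≈ -17.37.

Direct count of primes ≤ 13012 gives π(13012) = 1551. Numerical evaluation of the logarithmic integral gives Li(13012) ≈ 1568.37. The difference π(x) − Li(x) ≈ -17.37 is typically negative for small/moderate x (Li(x) overestimates), though Littlewood's theorem shows this sign changes infinitely often.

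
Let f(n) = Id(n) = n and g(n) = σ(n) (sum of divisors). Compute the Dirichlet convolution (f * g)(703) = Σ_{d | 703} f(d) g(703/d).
(Id * σ)(703) = 2925

Divisors of 703: [1, 19, 37, 703]. For each d | 703:
  d = 1: Id(1) · σ(703/1) = 1 · 760 = 760
  d = 19: Id(19) · σ(703/19) = 19 · 38 = 722
  d = 37: Id(37) · σ(703/37) = 37 · 20 = 740
  d = 703: Id(703) · σ(703/703) = 703 · 1 = 703
Summing: (Id * σ)(703) = 760 + 722 + 740 + 703 = 2925.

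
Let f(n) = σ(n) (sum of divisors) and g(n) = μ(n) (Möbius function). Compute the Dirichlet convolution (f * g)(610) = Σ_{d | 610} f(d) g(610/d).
(σ * μ)(610) = 610

Divisors of 610: [1, 2, 5, 10, 61, 122, 305, 610]. For each d | 610:
  d = 1: σ(1) · μ(610/1) = 1 · -1 = -1
  d = 2: σ(2) · μ(610/2) = 3 · 1 = 3
  d = 5: σ(5) · μ(610/5) = 6 · 1 = 6
  d = 10: σ(10) · μ(610/10) = 18 · -1 = -18
  d = 61: σ(61) · μ(610/61) = 62 · 1 = 62
  d = 122: σ(122) · μ(610/122) = 186 · -1 = -186
  d = 305: σ(305) · μ(610/305) = 372 · -1 = -372
  d = 610: σ(610) · μ(610/610) = 1116 · 1 = 1116
Summing: (σ * μ)(610) = -1 + 3 + 6 + -18 + 62 + -186 + -372 + 1116 = 610.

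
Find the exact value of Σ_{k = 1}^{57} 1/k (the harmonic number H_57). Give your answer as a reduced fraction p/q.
H_57 = 253437484000080020709989/54749786241679275146400

Direct summation: H_57 = 1 + 1/2 + ... + 1/57. The least common denominator is lcm(1, ..., 57) = 164249358725037825439200; over this denominator the numerator is 164249358725037825439200 + 82124679362518912719600 + 54749786241679275146400 + 41062339681259456359800 + 32849871745007565087840 + 27374893120839637573200 + 23464194103576832205600 + 20531169840629728179900 + 18249928747226425048800 + 16424935872503782543920 + 14931759884094347767200 + 13687446560419818786600 + 12634566055772140418400 + 11732097051788416102800 + 10949957248335855029280 + 10265584920314864089950 + 9661726983825754437600 + 9124964373613212524400 + 8644703090791464496800 + 8212467936251891271960 + 7821398034525610735200 + 7465879942047173883600 + 7141276466305992410400 + 6843723280209909393300 + 6569974349001513017568 + 6317283027886070209200 + 6083309582408808349600 + 5866048525894208051400 + 5663770990518545704800 + 5474978624167927514640 + 5298366410485091143200 + 5132792460157432044975 + 4977253294698115922400 + 4830863491912877218800 + 4692838820715366441120 + 4562482186806606262200 + 4439171857433454741600 + 4322351545395732248400 + 4211522018590713472800 + 4106233968125945635980 + 4006081920122873791200 + 3910699017262805367600 + 3819752528489251754400 + 3732939971023586941800 + 3649985749445285009760 + 3570638233152996205200 + 3494667206915698413600 + 3421861640104954696650 + 3352027729082404600800 + 3284987174500756508784 + 3220575661275251479200 + 3158641513943035104600 + 3099044504245996706400 + 3041654791204404174800 + 2986351976818869553440 + 2933024262947104025700 + 2881567696930488165600 = 760312452000240062129967, so H_57 = 760312452000240062129967/164249358725037825439200; reducing by gcd(760312452000240062129967, 164249358725037825439200) = 3 gives 253437484000080020709989/54749786241679275146400 ≈ 4.62901. (The PNT-adjacent estimate ln(57) + γ ≈ 4.62027 matches within O(1/n).)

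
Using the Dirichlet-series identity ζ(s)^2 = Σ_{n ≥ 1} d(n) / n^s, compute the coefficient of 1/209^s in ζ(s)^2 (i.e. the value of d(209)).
d(209) = 4

ζ(s)^2 = (Σ 1/m^s)(Σ 1/k^s). The coefficient of 1/n^s in the product is the number of ordered pairs (m, k) with mk = n, which equals d(n). For n = 209, divisors are [1, 11, 19, 209], so d(209) = 4.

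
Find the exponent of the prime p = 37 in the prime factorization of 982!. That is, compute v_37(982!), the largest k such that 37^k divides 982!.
v_37(982!) = 26

Legendre's formula: v_p(n!) = Σ_{k ≥ 1} ⌊n / p^k⌋. For p = 37, n = 982, the terms are:
  ⌊982/37^1⌋ = ⌊982/37⌋ = 26
(the next term ⌊982/37^2⌋ = 0, terminating the sum). Summing: v_37(982!) = 26 = 26.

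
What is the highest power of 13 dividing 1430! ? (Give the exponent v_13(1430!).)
v_13(1430!) = 118

Legendre's formula: v_p(n!) = Σ_{k ≥ 1} ⌊n / p^k⌋. For p = 13, n = 1430, the terms are:
  ⌊1430/13^1⌋ = ⌊1430/13⌋ = 110
  ⌊1430/13^2⌋ = ⌊1430/169⌋ = 8
(the next term ⌊1430/13^3⌋ = 0, terminating the sum). Summing: v_13(1430!) = 110 + 8 = 118.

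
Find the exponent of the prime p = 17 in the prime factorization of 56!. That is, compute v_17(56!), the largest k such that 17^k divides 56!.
v_17(56!) = 3

Legendre's formula: v_p(n!) = Σ_{k ≥ 1} ⌊n / p^k⌋. For p = 17, n = 56, the terms are:
  ⌊56/17^1⌋ = ⌊56/17⌋ = 3
(the next term ⌊56/17^2⌋ = 0, terminating the sum). Summing: v_17(56!) = 3 = 3.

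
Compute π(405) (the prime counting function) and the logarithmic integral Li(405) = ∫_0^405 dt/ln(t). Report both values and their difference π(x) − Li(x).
π(405) = 79;  Li(405) ≈ 86.25;  π(x) − Li(x) ≈ -7.25.

Direct count of primes ≤ 405 gives π(405) = 79. Numerical evaluation of the logarithmic integral gives Li(405) ≈ 86.25. The difference π(x) − Li(x) ≈ -7.25 is typically negative for small/moderate x (Li(x) overestimates), though Littlewood's theorem shows this sign changes infinitely often.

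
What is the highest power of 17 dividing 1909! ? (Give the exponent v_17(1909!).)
v_17(1909!) = 118

Legendre's formula: v_p(n!) = Σ_{k ≥ 1} ⌊n / p^k⌋. For p = 17, n = 1909, the terms are:
  ⌊1909/17^1⌋ = ⌊1909/17⌋ = 112
  ⌊1909/17^2⌋ = ⌊1909/289⌋ = 6
(the next term ⌊1909/17^3⌋ = 0, terminating the sum). Summing: v_17(1909!) = 112 + 6 = 118.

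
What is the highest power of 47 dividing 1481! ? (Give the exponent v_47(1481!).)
v_47(1481!) = 31

Legendre's formula: v_p(n!) = Σ_{k ≥ 1} ⌊n / p^k⌋. For p = 47, n = 1481, the terms are:
  ⌊1481/47^1⌋ = ⌊1481/47⌋ = 31
(the next term ⌊1481/47^2⌋ = 0, terminating the sum). Summing: v_47(1481!) = 31 = 31.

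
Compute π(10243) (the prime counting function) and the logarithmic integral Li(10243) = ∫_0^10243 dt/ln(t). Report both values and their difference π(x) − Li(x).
π(10243) = 1255;  Li(10243) ≈ 1272.49;  π(x) − Li(x) ≈ -17.49.

Direct count of primes ≤ 10243 gives π(10243) = 1255. Numerical evaluation of the logarithmic integral gives Li(10243) ≈ 1272.49. The difference π(x) − Li(x) ≈ -17.49 is typically negative for small/moderate x (Li(x) overestimates), though Littlewood's theorem shows this sign changes infinitely often.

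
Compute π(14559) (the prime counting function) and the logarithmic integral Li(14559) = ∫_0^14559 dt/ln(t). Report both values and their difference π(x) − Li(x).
π(14559) = 1706;  Li(14559) ≈ 1730.69;  π(x) − Li(x) ≈ -24.69.

Direct count of primes ≤ 14559 gives π(14559) = 1706. Numerical evaluation of the logarithmic integral gives Li(14559) ≈ 1730.69. The difference π(x) − Li(x) ≈ -24.69 is typically negative for small/moderate x (Li(x) overestimates), though Littlewood's theorem shows this sign changes infinitely often.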